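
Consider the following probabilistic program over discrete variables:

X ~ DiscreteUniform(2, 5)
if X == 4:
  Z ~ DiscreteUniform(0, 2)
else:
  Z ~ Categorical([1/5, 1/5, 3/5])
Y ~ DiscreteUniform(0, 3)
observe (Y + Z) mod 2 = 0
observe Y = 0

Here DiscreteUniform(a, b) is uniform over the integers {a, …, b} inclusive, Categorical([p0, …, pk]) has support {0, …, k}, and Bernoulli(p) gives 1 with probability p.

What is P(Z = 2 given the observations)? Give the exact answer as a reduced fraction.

Enumerate traces; 8 have nonzero weight after conditioning:
  (X=2, Z=0, Y=0) weight 1/80
  (X=2, Z=2, Y=0) weight 3/80
  (X=3, Z=0, Y=0) weight 1/80
  (X=3, Z=2, Y=0) weight 3/80
  (X=4, Z=0, Y=0) weight 1/48
  (X=4, Z=2, Y=0) weight 1/48
  (X=5, Z=0, Y=0) weight 1/80
  (X=5, Z=2, Y=0) weight 3/80
Group by Z:
  weight(Z=0) = 7/120
  weight(Z=2) = 2/15
Total weight = 7/120 + 2/15 = 23/120
P(Z=0 | obs) = 7/120 / 23/120 = 7/23
P(Z=2 | obs) = 2/15 / 23/120 = 16/23

P(Z = 2 | obs) = 16/23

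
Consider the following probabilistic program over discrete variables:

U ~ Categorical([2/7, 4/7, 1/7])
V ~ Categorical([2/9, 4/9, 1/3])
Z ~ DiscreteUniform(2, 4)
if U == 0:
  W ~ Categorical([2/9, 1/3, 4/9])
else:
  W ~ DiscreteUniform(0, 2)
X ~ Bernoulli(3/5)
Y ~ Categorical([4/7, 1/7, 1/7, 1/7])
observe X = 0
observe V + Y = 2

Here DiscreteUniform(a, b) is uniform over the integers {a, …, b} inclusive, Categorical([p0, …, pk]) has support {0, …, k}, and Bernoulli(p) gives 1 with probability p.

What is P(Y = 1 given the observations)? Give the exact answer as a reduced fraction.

Enumerate traces; 81 have nonzero weight after conditioning:
  (U=0, V=0, Z=2, W=0, X=0, Y=2) weight 16/59535
  (U=0, V=0, Z=2, W=1, X=0, Y=2) weight 8/19845
  (U=0, V=0, Z=2, W=2, X=0, Y=2) weight 32/59535
  (U=0, V=0, Z=3, W=0, X=0, Y=2) weight 16/59535
  (U=0, V=0, Z=3, W=1, X=0, Y=2) weight 8/19845
  (U=0, V=0, Z=3, W=2, X=0, Y=2) weight 32/59535
  (U=0, V=0, Z=4, W=0, X=0, Y=2) weight 16/59535
  (U=0, V=0, Z=4, W=1, X=0, Y=2) weight 8/19845
  (U=0, V=1, Z=2, W=0, X=0, Y=1) weight 32/59535
  (U=0, V=2, Z=2, W=0, X=0, Y=0) weight 32/19845
  … 71 more
Group by Y:
  weight(Y=0) = 8/105
  weight(Y=1) = 8/315
  weight(Y=2) = 4/315
Total weight = 8/105 + 8/315 + 4/315 = 4/35
P(Y=0 | obs) = 8/105 / 4/35 = 2/3
P(Y=1 | obs) = 8/315 / 4/35 = 2/9
P(Y=2 | obs) = 4/315 / 4/35 = 1/9

P(Y = 1 | obs) = 2/9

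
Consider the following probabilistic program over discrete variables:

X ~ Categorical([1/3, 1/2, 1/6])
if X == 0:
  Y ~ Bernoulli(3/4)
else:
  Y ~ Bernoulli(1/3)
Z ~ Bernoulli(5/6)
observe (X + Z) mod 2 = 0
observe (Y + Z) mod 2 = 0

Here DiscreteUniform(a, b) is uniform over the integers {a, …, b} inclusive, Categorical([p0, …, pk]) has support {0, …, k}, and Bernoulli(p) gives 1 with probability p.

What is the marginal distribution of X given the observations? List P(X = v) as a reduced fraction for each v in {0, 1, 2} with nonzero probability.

P(X=0) = 3/37, P(X=1) = 30/37, P(X=2) = 4/37

Enumerate traces; 3 have nonzero weight after conditioning:
  (X=0, Y=0, Z=0) weight 1/72
  (X=1, Y=1, Z=1) weight 5/36
  (X=2, Y=0, Z=0) weight 1/54
Group by X:
  weight(X=0) = 1/72
  weight(X=1) = 5/36
  weight(X=2) = 1/54
Total weight = 1/72 + 5/36 + 1/54 = 37/216
P(X=0 | obs) = 1/72 / 37/216 = 3/37
P(X=1 | obs) = 5/36 / 37/216 = 30/37
P(X=2 | obs) = 1/54 / 37/216 = 4/37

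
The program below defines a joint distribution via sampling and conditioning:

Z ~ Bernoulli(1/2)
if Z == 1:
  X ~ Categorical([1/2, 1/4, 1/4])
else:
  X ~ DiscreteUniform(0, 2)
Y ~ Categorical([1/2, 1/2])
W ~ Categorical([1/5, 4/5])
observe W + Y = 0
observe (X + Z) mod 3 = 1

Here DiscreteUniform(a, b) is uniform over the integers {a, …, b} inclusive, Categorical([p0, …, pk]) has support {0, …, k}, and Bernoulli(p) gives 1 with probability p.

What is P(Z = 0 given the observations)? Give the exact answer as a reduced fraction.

Enumerate traces; 2 have nonzero weight after conditioning:
  (Z=0, X=1, Y=0, W=0) weight 1/60
  (Z=1, X=0, Y=0, W=0) weight 1/40
Group by Z:
  weight(Z=0) = 1/60
  weight(Z=1) = 1/40
Total weight = 1/60 + 1/40 = 1/24
P(Z=0 | obs) = 1/60 / 1/24 = 2/5
P(Z=1 | obs) = 1/40 / 1/24 = 3/5

P(Z = 0 | obs) = 2/5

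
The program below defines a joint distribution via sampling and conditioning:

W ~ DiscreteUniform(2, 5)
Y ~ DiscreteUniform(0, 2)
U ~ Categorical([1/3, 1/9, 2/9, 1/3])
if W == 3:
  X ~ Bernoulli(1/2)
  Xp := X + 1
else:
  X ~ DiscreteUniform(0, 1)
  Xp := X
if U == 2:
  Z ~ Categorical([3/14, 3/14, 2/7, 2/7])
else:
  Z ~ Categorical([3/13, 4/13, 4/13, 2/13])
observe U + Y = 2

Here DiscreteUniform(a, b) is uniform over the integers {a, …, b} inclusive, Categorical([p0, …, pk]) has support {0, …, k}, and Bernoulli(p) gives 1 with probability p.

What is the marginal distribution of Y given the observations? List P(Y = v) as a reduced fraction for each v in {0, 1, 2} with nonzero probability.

Enumerate traces; 96 have nonzero weight after conditioning:
  (W=2, Y=0, U=2, X=0, Z=0) weight 1/504
  (W=2, Y=0, U=2, X=0, Z=1) weight 1/504
  (W=2, Y=0, U=2, X=0, Z=2) weight 1/378
  (W=2, Y=0, U=2, X=0, Z=3) weight 1/378
  (W=2, Y=0, U=2, X=1, Z=0) weight 1/504
  (W=2, Y=0, U=2, X=1, Z=1) weight 1/504
  (W=2, Y=0, U=2, X=1, Z=2) weight 1/378
  (W=2, Y=0, U=2, X=1, Z=3) weight 1/378
  (W=2, Y=1, U=1, X=0, Z=0) weight 1/936
  (W=2, Y=2, U=0, X=0, Z=0) weight 1/312
  … 86 more
Group by Y:
  weight(Y=0) = 2/27
  weight(Y=1) = 1/27
  weight(Y=2) = 1/9
Total weight = 2/27 + 1/27 + 1/9 = 2/9
P(Y=0 | obs) = 2/27 / 2/9 = 1/3
P(Y=1 | obs) = 1/27 / 2/9 = 1/6
P(Y=2 | obs) = 1/9 / 2/9 = 1/2

P(Y=0) = 1/3, P(Y=1) = 1/6, P(Y=2) = 1/2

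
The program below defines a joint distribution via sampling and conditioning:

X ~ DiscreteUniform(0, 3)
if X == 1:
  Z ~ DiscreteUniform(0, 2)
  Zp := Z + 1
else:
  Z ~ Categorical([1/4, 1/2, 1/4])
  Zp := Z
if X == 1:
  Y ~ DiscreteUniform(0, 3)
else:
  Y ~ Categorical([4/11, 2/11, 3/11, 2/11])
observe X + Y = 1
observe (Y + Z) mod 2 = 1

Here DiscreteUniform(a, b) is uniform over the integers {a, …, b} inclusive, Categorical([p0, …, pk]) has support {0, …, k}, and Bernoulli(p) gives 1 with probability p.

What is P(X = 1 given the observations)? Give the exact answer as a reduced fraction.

P(X = 1 | obs) = 11/23

Enumerate traces; 3 have nonzero weight after conditioning:
  (X=0, Z=0, Y=1) weight 1/88
  (X=0, Z=2, Y=1) weight 1/88
  (X=1, Z=1, Y=0) weight 1/48
Group by X:
  weight(X=0) = 1/44
  weight(X=1) = 1/48
Total weight = 1/44 + 1/48 = 23/528
P(X=0 | obs) = 1/44 / 23/528 = 12/23
P(X=1 | obs) = 1/48 / 23/528 = 11/23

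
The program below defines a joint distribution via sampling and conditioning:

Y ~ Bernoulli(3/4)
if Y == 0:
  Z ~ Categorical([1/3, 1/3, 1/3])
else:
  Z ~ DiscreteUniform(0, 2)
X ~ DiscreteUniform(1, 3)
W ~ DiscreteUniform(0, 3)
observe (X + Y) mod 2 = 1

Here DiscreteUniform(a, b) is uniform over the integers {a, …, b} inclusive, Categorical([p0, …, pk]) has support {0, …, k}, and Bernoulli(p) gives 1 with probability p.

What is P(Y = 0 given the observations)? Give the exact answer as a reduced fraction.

Enumerate traces; 36 have nonzero weight after conditioning:
  (Y=0, Z=0, X=1, W=0) weight 1/144
  (Y=0, Z=0, X=1, W=1) weight 1/144
  (Y=0, Z=0, X=1, W=2) weight 1/144
  (Y=0, Z=0, X=1, W=3) weight 1/144
  (Y=0, Z=0, X=3, W=0) weight 1/144
  (Y=0, Z=0, X=3, W=1) weight 1/144
  (Y=0, Z=0, X=3, W=2) weight 1/144
  (Y=0, Z=0, X=3, W=3) weight 1/144
  (Y=1, Z=0, X=2, W=0) weight 1/48
  … 27 more
Group by Y:
  weight(Y=0) = 1/6
  weight(Y=1) = 1/4
Total weight = 1/6 + 1/4 = 5/12
P(Y=0 | obs) = 1/6 / 5/12 = 2/5
P(Y=1 | obs) = 1/4 / 5/12 = 3/5

P(Y = 0 | obs) = 2/5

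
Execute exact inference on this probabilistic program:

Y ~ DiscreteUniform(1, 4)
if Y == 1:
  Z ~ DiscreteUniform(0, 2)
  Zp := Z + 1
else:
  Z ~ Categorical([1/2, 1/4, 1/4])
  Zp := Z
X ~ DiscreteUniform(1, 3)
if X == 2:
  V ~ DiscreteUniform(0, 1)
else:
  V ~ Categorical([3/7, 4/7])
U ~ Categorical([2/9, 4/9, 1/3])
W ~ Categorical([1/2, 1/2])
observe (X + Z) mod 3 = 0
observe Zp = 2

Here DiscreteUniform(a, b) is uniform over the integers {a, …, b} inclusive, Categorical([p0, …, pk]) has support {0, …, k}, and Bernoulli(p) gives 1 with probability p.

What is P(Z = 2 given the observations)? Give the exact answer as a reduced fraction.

P(Z = 2 | obs) = 9/13

Enumerate traces; 48 have nonzero weight after conditioning:
  (Y=1, Z=1, X=2, V=0, U=0, W=0) weight 1/648
  (Y=1, Z=1, X=2, V=0, U=0, W=1) weight 1/648
  (Y=1, Z=1, X=2, V=0, U=1, W=0) weight 1/324
  (Y=1, Z=1, X=2, V=0, U=1, W=1) weight 1/324
  (Y=1, Z=1, X=2, V=0, U=2, W=0) weight 1/432
  (Y=1, Z=1, X=2, V=0, U=2, W=1) weight 1/432
  (Y=1, Z=1, X=2, V=1, U=0, W=0) weight 1/648
  (Y=1, Z=1, X=2, V=1, U=0, W=1) weight 1/648
  (Y=2, Z=2, X=1, V=0, U=0, W=0) weight 1/1008
  … 39 more
Group by Z:
  weight(Z=1) = 1/36
  weight(Z=2) = 1/16
Total weight = 1/36 + 1/16 = 13/144
P(Z=1 | obs) = 1/36 / 13/144 = 4/13
P(Z=2 | obs) = 1/16 / 13/144 = 9/13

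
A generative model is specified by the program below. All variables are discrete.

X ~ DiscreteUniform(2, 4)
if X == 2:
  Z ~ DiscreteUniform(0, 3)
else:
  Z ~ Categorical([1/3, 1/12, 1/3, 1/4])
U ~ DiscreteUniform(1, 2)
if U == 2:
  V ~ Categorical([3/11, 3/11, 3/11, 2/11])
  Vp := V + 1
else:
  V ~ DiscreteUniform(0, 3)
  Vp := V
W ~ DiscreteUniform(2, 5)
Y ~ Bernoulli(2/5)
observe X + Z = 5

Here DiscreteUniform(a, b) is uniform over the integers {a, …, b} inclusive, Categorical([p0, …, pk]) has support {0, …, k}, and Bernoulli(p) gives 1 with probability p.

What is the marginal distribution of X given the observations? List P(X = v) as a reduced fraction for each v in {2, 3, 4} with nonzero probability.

P(X=2) = 3/8, P(X=3) = 1/2, P(X=4) = 1/8

Enumerate traces; 192 have nonzero weight after conditioning:
  (X=2, Z=3, U=1, V=0, W=2, Y=0) weight 1/640
  (X=2, Z=3, U=1, V=0, W=2, Y=1) weight 1/960
  (X=2, Z=3, U=1, V=0, W=3, Y=0) weight 1/640
  (X=2, Z=3, U=1, V=0, W=3, Y=1) weight 1/960
  (X=2, Z=3, U=1, V=0, W=4, Y=0) weight 1/640
  (X=2, Z=3, U=1, V=0, W=4, Y=1) weight 1/960
  (X=2, Z=3, U=1, V=0, W=5, Y=0) weight 1/640
  (X=2, Z=3, U=1, V=0, W=5, Y=1) weight 1/960
  (X=3, Z=2, U=1, V=0, W=2, Y=0) weight 1/480
  (X=4, Z=1, U=1, V=0, W=2, Y=0) weight 1/1920
  … 182 more
Group by X:
  weight(X=2) = 1/12
  weight(X=3) = 1/9
  weight(X=4) = 1/36
Total weight = 1/12 + 1/9 + 1/36 = 2/9
P(X=2 | obs) = 1/12 / 2/9 = 3/8
P(X=3 | obs) = 1/9 / 2/9 = 1/2
P(X=4 | obs) = 1/36 / 2/9 = 1/8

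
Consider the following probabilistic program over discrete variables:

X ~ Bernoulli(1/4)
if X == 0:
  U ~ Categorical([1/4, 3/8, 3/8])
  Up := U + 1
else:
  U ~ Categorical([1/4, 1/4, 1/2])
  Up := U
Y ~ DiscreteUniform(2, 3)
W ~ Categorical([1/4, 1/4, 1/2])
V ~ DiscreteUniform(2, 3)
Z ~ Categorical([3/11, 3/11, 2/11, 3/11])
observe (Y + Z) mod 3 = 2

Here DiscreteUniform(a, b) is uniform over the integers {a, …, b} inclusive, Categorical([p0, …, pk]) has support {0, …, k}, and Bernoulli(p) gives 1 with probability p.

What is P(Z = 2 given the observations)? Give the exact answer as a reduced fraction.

P(Z = 2 | obs) = 1/4

Enumerate traces; 108 have nonzero weight after conditioning:
  (X=0, U=0, Y=2, W=0, V=2, Z=0) weight 9/2816
  (X=0, U=0, Y=2, W=0, V=2, Z=3) weight 9/2816
  (X=0, U=0, Y=2, W=0, V=3, Z=0) weight 9/2816
  (X=0, U=0, Y=2, W=0, V=3, Z=3) weight 9/2816
  (X=0, U=0, Y=2, W=1, V=2, Z=0) weight 9/2816
  (X=0, U=0, Y=2, W=1, V=2, Z=3) weight 9/2816
  (X=0, U=0, Y=2, W=1, V=3, Z=0) weight 9/2816
  (X=0, U=0, Y=2, W=1, V=3, Z=3) weight 9/2816
  (X=0, U=0, Y=3, W=0, V=2, Z=2) weight 3/1408
  … 99 more
Group by Z:
  weight(Z=0) = 3/22
  weight(Z=2) = 1/11
  weight(Z=3) = 3/22
Total weight = 3/22 + 1/11 + 3/22 = 4/11
P(Z=0 | obs) = 3/22 / 4/11 = 3/8
P(Z=2 | obs) = 1/11 / 4/11 = 1/4
P(Z=3 | obs) = 3/22 / 4/11 = 3/8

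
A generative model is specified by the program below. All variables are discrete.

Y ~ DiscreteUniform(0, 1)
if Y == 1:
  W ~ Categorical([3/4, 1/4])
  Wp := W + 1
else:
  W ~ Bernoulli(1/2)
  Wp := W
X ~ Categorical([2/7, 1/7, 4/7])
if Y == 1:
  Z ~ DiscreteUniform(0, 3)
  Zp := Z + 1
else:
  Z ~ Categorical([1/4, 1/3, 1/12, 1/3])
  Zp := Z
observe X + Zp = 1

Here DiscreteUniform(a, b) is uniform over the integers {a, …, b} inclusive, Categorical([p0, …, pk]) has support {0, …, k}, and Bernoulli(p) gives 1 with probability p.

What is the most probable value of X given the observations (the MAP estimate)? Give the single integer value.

Enumerate traces; 6 have nonzero weight after conditioning:
  (Y=0, W=0, X=0, Z=1) weight 1/42
  (Y=0, W=0, X=1, Z=0) weight 1/112
  (Y=0, W=1, X=0, Z=1) weight 1/42
  (Y=0, W=1, X=1, Z=0) weight 1/112
  (Y=1, W=0, X=0, Z=0) weight 3/112
  (Y=1, W=1, X=0, Z=0) weight 1/112
Group by X:
  weight(X=0) = 1/12
  weight(X=1) = 1/56
Total weight = 1/12 + 1/56 = 17/168
P(X=0 | obs) = 1/12 / 17/168 = 14/17
P(X=1 | obs) = 1/56 / 17/168 = 3/17
argmax = 0

argmax_v P(X = v | obs) = 0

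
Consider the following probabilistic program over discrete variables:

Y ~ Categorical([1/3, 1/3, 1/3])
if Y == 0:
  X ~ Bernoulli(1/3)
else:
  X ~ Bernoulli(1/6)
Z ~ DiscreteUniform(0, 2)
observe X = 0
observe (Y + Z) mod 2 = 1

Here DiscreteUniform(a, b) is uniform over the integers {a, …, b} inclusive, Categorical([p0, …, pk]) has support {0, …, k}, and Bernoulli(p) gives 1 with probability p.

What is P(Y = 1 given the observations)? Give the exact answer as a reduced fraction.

Enumerate traces; 4 have nonzero weight after conditioning:
  (Y=0, X=0, Z=1) weight 2/27
  (Y=1, X=0, Z=0) weight 5/54
  (Y=1, X=0, Z=2) weight 5/54
  (Y=2, X=0, Z=1) weight 5/54
Group by Y:
  weight(Y=0) = 2/27
  weight(Y=1) = 5/27
  weight(Y=2) = 5/54
Total weight = 2/27 + 5/27 + 5/54 = 19/54
P(Y=0 | obs) = 2/27 / 19/54 = 4/19
P(Y=1 | obs) = 5/27 / 19/54 = 10/19
P(Y=2 | obs) = 5/54 / 19/54 = 5/19

P(Y = 1 | obs) = 10/19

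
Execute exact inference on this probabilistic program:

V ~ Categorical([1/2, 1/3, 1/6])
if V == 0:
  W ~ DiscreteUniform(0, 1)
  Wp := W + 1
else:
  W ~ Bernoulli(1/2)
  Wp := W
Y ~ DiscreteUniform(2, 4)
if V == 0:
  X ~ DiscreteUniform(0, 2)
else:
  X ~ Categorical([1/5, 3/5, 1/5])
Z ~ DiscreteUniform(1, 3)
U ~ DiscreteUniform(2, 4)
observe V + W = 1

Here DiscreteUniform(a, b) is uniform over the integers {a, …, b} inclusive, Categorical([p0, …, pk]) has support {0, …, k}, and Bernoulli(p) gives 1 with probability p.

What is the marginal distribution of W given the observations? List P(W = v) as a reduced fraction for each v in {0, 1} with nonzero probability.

Enumerate traces; 162 have nonzero weight after conditioning:
  (V=0, W=1, Y=2, X=0, Z=1, U=2) weight 1/324
  (V=0, W=1, Y=2, X=0, Z=1, U=3) weight 1/324
  (V=0, W=1, Y=2, X=0, Z=1, U=4) weight 1/324
  (V=0, W=1, Y=2, X=0, Z=2, U=2) weight 1/324
  (V=0, W=1, Y=2, X=0, Z=2, U=3) weight 1/324
  (V=0, W=1, Y=2, X=0, Z=2, U=4) weight 1/324
  (V=0, W=1, Y=2, X=0, Z=3, U=2) weight 1/324
  (V=0, W=1, Y=2, X=0, Z=3, U=3) weight 1/324
  (V=1, W=0, Y=2, X=0, Z=1, U=2) weight 1/810
  … 153 more
Group by W:
  weight(W=0) = 1/6
  weight(W=1) = 1/4
Total weight = 1/6 + 1/4 = 5/12
P(W=0 | obs) = 1/6 / 5/12 = 2/5
P(W=1 | obs) = 1/4 / 5/12 = 3/5

P(W=0) = 2/5, P(W=1) = 3/5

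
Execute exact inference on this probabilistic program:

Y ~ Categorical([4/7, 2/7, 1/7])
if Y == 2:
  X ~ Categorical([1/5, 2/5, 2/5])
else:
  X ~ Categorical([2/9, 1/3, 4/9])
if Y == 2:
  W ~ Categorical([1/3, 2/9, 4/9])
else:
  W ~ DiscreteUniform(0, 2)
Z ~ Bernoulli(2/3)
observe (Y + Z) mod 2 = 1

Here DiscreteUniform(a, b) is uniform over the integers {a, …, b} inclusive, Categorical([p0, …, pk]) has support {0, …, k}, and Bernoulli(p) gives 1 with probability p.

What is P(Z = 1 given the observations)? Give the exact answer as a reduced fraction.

Enumerate traces; 27 have nonzero weight after conditioning:
  (Y=0, X=0, W=0, Z=1) weight 16/567
  (Y=0, X=0, W=1, Z=1) weight 16/567
  (Y=0, X=0, W=2, Z=1) weight 16/567
  (Y=0, X=1, W=0, Z=1) weight 8/189
  (Y=0, X=1, W=1, Z=1) weight 8/189
  (Y=0, X=1, W=2, Z=1) weight 8/189
  (Y=0, X=2, W=0, Z=1) weight 32/567
  (Y=0, X=2, W=1, Z=1) weight 32/567
  (Y=1, X=0, W=0, Z=0) weight 4/567
  … 18 more
Group by Z:
  weight(Z=0) = 2/21
  weight(Z=1) = 10/21
Total weight = 2/21 + 10/21 = 4/7
P(Z=0 | obs) = 2/21 / 4/7 = 1/6
P(Z=1 | obs) = 10/21 / 4/7 = 5/6

P(Z = 1 | obs) = 5/6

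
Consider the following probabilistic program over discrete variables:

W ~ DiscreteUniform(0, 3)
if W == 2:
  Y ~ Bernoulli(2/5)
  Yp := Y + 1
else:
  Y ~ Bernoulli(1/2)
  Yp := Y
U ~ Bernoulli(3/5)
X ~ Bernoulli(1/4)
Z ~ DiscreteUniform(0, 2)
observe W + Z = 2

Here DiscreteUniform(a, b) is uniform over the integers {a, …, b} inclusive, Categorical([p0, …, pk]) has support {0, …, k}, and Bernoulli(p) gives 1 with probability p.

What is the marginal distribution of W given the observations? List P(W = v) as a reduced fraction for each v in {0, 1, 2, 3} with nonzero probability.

P(W=0) = 1/3, P(W=1) = 1/3, P(W=2) = 1/3

Enumerate traces; 24 have nonzero weight after conditioning:
  (W=0, Y=0, U=0, X=0, Z=2) weight 1/80
  (W=0, Y=0, U=0, X=1, Z=2) weight 1/240
  (W=0, Y=0, U=1, X=0, Z=2) weight 3/160
  (W=0, Y=0, U=1, X=1, Z=2) weight 1/160
  (W=0, Y=1, U=0, X=0, Z=2) weight 1/80
  (W=0, Y=1, U=0, X=1, Z=2) weight 1/240
  (W=0, Y=1, U=1, X=0, Z=2) weight 3/160
  (W=0, Y=1, U=1, X=1, Z=2) weight 1/160
  (W=1, Y=0, U=0, X=0, Z=1) weight 1/80
  (W=2, Y=0, U=0, X=0, Z=0) weight 3/200
  … 14 more
Group by W:
  weight(W=0) = 1/12
  weight(W=1) = 1/12
  weight(W=2) = 1/12
Total weight = 1/12 + 1/12 + 1/12 = 1/4
P(W=0 | obs) = 1/12 / 1/4 = 1/3
P(W=1 | obs) = 1/12 / 1/4 = 1/3
P(W=2 | obs) = 1/12 / 1/4 = 1/3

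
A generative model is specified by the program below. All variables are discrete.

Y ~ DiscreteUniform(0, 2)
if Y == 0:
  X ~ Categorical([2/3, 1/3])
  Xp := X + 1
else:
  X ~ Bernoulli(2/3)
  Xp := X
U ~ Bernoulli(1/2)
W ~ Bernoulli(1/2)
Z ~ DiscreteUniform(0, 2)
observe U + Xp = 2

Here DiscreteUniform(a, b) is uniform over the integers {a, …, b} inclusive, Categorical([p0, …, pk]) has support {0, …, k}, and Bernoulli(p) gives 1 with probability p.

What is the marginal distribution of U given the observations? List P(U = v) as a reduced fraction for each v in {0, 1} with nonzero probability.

P(U=0) = 1/7, P(U=1) = 6/7

Enumerate traces; 24 have nonzero weight after conditioning:
  (Y=0, X=0, U=1, W=0, Z=0) weight 1/54
  (Y=0, X=0, U=1, W=0, Z=1) weight 1/54
  (Y=0, X=0, U=1, W=0, Z=2) weight 1/54
  (Y=0, X=0, U=1, W=1, Z=0) weight 1/54
  (Y=0, X=0, U=1, W=1, Z=1) weight 1/54
  (Y=0, X=0, U=1, W=1, Z=2) weight 1/54
  (Y=0, X=1, U=0, W=0, Z=0) weight 1/108
  (Y=0, X=1, U=0, W=0, Z=1) weight 1/108
  … 16 more
Group by U:
  weight(U=0) = 1/18
  weight(U=1) = 1/3
Total weight = 1/18 + 1/3 = 7/18
P(U=0 | obs) = 1/18 / 7/18 = 1/7
P(U=1 | obs) = 1/3 / 7/18 = 6/7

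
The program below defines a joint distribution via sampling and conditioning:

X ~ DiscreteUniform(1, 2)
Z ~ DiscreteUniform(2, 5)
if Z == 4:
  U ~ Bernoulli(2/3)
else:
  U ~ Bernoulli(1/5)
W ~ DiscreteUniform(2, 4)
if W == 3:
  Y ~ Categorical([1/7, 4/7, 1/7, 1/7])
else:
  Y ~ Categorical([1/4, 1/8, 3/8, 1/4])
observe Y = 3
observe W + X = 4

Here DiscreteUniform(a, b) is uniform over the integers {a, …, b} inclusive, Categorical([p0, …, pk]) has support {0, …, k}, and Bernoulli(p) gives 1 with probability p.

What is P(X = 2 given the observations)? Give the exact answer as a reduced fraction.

Enumerate traces; 16 have nonzero weight after conditioning:
  (X=1, Z=2, U=0, W=3, Y=3) weight 1/210
  (X=1, Z=2, U=1, W=3, Y=3) weight 1/840
  (X=1, Z=3, U=0, W=3, Y=3) weight 1/210
  (X=1, Z=3, U=1, W=3, Y=3) weight 1/840
  (X=1, Z=4, U=0, W=3, Y=3) weight 1/504
  (X=1, Z=4, U=1, W=3, Y=3) weight 1/252
  (X=1, Z=5, U=0, W=3, Y=3) weight 1/210
  (X=1, Z=5, U=1, W=3, Y=3) weight 1/840
  (X=2, Z=2, U=0, W=2, Y=3) weight 1/120
  … 7 more
Group by X:
  weight(X=1) = 1/42
  weight(X=2) = 1/24
Total weight = 1/42 + 1/24 = 11/168
P(X=1 | obs) = 1/42 / 11/168 = 4/11
P(X=2 | obs) = 1/24 / 11/168 = 7/11

P(X = 2 | obs) = 7/11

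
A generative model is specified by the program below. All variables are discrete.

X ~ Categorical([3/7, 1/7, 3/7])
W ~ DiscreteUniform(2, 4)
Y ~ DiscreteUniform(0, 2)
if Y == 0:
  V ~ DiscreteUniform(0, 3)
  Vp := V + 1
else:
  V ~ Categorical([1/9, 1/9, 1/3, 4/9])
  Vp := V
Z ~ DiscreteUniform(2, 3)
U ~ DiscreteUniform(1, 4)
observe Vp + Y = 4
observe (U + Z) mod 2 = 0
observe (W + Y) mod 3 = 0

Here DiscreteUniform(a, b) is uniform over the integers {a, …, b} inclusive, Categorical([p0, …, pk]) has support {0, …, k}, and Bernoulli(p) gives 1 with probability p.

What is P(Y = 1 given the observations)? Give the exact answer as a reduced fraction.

Enumerate traces; 36 have nonzero weight after conditioning:
  (X=0, W=2, Y=1, V=3, Z=2, U=2) weight 1/378
  (X=0, W=2, Y=1, V=3, Z=2, U=4) weight 1/378
  (X=0, W=2, Y=1, V=3, Z=3, U=1) weight 1/378
  (X=0, W=2, Y=1, V=3, Z=3, U=3) weight 1/378
  (X=0, W=3, Y=0, V=3, Z=2, U=2) weight 1/672
  (X=0, W=3, Y=0, V=3, Z=2, U=4) weight 1/672
  (X=0, W=3, Y=0, V=3, Z=3, U=1) weight 1/672
  (X=0, W=3, Y=0, V=3, Z=3, U=3) weight 1/672
  (X=0, W=4, Y=2, V=2, Z=2, U=2) weight 1/504
  … 27 more
Group by Y:
  weight(Y=0) = 1/72
  weight(Y=1) = 2/81
  weight(Y=2) = 1/54
Total weight = 1/72 + 2/81 + 1/54 = 37/648
P(Y=0 | obs) = 1/72 / 37/648 = 9/37
P(Y=1 | obs) = 2/81 / 37/648 = 16/37
P(Y=2 | obs) = 1/54 / 37/648 = 12/37

P(Y = 1 | obs) = 16/37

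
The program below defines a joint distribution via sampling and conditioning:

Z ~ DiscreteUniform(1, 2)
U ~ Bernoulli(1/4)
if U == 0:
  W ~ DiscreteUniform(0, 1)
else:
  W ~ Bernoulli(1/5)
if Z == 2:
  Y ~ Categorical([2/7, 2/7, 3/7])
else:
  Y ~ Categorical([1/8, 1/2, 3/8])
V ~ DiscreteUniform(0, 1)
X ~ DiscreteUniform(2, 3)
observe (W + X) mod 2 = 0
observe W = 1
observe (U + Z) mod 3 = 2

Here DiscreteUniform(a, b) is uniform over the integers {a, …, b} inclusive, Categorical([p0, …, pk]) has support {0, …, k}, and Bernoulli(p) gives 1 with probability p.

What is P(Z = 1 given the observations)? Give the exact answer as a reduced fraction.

Enumerate traces; 12 have nonzero weight after conditioning:
  (Z=1, U=1, W=1, Y=0, V=0, X=3) weight 1/1280
  (Z=1, U=1, W=1, Y=0, V=1, X=3) weight 1/1280
  (Z=1, U=1, W=1, Y=1, V=0, X=3) weight 1/320
  (Z=1, U=1, W=1, Y=1, V=1, X=3) weight 1/320
  (Z=1, U=1, W=1, Y=2, V=0, X=3) weight 3/1280
  (Z=1, U=1, W=1, Y=2, V=1, X=3) weight 3/1280
  (Z=2, U=0, W=1, Y=0, V=0, X=3) weight 3/224
  (Z=2, U=0, W=1, Y=0, V=1, X=3) weight 3/224
  … 4 more
Group by Z:
  weight(Z=1) = 1/80
  weight(Z=2) = 3/32
Total weight = 1/80 + 3/32 = 17/160
P(Z=1 | obs) = 1/80 / 17/160 = 2/17
P(Z=2 | obs) = 3/32 / 17/160 = 15/17

P(Z = 1 | obs) = 2/17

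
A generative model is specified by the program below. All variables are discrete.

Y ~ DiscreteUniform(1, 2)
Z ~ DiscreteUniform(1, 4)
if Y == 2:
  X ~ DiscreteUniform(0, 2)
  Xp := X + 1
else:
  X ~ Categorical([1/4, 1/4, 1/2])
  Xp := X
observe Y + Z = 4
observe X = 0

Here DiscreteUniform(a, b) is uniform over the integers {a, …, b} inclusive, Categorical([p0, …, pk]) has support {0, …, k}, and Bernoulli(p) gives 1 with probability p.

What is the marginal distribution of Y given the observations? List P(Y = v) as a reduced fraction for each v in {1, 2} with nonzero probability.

P(Y=1) = 3/7, P(Y=2) = 4/7

Enumerate traces; 2 have nonzero weight after conditioning:
  (Y=1, Z=3, X=0) weight 1/32
  (Y=2, Z=2, X=0) weight 1/24
Group by Y:
  weight(Y=1) = 1/32
  weight(Y=2) = 1/24
Total weight = 1/32 + 1/24 = 7/96
P(Y=1 | obs) = 1/32 / 7/96 = 3/7
P(Y=2 | obs) = 1/24 / 7/96 = 4/7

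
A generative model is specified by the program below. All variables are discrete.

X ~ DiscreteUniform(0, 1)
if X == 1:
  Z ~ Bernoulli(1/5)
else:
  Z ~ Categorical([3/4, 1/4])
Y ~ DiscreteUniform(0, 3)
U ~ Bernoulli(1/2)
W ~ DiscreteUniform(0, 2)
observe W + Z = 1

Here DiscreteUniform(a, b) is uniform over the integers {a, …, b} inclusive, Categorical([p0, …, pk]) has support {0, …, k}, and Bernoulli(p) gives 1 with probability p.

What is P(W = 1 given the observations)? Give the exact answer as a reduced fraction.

P(W = 1 | obs) = 31/40

Enumerate traces; 32 have nonzero weight after conditioning:
  (X=0, Z=0, Y=0, U=0, W=1) weight 1/64
  (X=0, Z=0, Y=0, U=1, W=1) weight 1/64
  (X=0, Z=0, Y=1, U=0, W=1) weight 1/64
  (X=0, Z=0, Y=1, U=1, W=1) weight 1/64
  (X=0, Z=0, Y=2, U=0, W=1) weight 1/64
  (X=0, Z=0, Y=2, U=1, W=1) weight 1/64
  (X=0, Z=0, Y=3, U=0, W=1) weight 1/64
  (X=0, Z=0, Y=3, U=1, W=1) weight 1/64
  (X=0, Z=1, Y=0, U=0, W=0) weight 1/192
  … 23 more
Group by W:
  weight(W=0) = 3/40
  weight(W=1) = 31/120
Total weight = 3/40 + 31/120 = 1/3
P(W=0 | obs) = 3/40 / 1/3 = 9/40
P(W=1 | obs) = 31/120 / 1/3 = 31/40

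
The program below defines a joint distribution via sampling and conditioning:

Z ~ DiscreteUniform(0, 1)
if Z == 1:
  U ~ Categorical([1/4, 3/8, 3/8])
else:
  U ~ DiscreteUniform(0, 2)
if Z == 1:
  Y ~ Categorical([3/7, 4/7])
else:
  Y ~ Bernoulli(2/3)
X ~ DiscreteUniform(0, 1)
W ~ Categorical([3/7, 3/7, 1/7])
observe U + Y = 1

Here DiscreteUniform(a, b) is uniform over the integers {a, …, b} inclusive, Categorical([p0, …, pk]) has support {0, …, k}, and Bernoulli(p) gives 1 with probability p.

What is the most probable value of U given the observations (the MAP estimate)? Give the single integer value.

argmax_v P(U = v | obs) = 0

Enumerate traces; 24 have nonzero weight after conditioning:
  (Z=0, U=0, Y=1, X=0, W=0) weight 1/42
  (Z=0, U=0, Y=1, X=0, W=1) weight 1/42
  (Z=0, U=0, Y=1, X=0, W=2) weight 1/126
  (Z=0, U=0, Y=1, X=1, W=0) weight 1/42
  (Z=0, U=0, Y=1, X=1, W=1) weight 1/42
  (Z=0, U=0, Y=1, X=1, W=2) weight 1/126
  (Z=0, U=1, Y=0, X=0, W=0) weight 1/84
  (Z=0, U=1, Y=0, X=0, W=1) weight 1/84
  … 16 more
Group by U:
  weight(U=0) = 23/126
  weight(U=1) = 137/1008
Total weight = 23/126 + 137/1008 = 107/336
P(U=0 | obs) = 23/126 / 107/336 = 184/321
P(U=1 | obs) = 137/1008 / 107/336 = 137/321
argmax = 0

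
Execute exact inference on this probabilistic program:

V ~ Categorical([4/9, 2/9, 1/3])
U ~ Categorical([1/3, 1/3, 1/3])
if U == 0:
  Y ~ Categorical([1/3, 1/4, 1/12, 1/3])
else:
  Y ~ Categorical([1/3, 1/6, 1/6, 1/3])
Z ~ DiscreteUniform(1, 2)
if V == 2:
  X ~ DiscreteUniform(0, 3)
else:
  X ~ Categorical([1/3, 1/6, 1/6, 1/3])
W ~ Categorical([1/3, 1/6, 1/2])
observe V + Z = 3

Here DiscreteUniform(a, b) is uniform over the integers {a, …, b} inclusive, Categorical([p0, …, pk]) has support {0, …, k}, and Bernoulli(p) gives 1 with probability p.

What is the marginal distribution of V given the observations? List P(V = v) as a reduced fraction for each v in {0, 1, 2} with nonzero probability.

P(V=1) = 2/5, P(V=2) = 3/5

Enumerate traces; 288 have nonzero weight after conditioning:
  (V=1, U=0, Y=0, Z=2, X=0, W=0) weight 1/729
  (V=1, U=0, Y=0, Z=2, X=0, W=1) weight 1/1458
  (V=1, U=0, Y=0, Z=2, X=0, W=2) weight 1/486
  (V=1, U=0, Y=0, Z=2, X=1, W=0) weight 1/1458
  (V=1, U=0, Y=0, Z=2, X=1, W=1) weight 1/2916
  (V=1, U=0, Y=0, Z=2, X=1, W=2) weight 1/972
  (V=1, U=0, Y=0, Z=2, X=2, W=0) weight 1/1458
  (V=1, U=0, Y=0, Z=2, X=2, W=1) weight 1/2916
  (V=2, U=0, Y=0, Z=1, X=0, W=0) weight 1/648
  … 279 more
Group by V:
  weight(V=1) = 1/9
  weight(V=2) = 1/6
Total weight = 1/9 + 1/6 = 5/18
P(V=1 | obs) = 1/9 / 5/18 = 2/5
P(V=2 | obs) = 1/6 / 5/18 = 3/5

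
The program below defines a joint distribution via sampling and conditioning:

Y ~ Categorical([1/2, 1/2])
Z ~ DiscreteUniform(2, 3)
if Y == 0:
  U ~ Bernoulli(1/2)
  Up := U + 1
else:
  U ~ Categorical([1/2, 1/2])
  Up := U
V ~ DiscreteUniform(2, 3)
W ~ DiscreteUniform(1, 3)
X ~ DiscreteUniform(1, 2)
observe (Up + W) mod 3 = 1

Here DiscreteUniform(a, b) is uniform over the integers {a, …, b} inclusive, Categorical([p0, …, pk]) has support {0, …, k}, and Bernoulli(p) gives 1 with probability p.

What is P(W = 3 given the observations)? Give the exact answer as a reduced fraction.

P(W = 3 | obs) = 1/2

Enumerate traces; 32 have nonzero weight after conditioning:
  (Y=0, Z=2, U=0, V=2, W=3, X=1) weight 1/96
  (Y=0, Z=2, U=0, V=2, W=3, X=2) weight 1/96
  (Y=0, Z=2, U=0, V=3, W=3, X=1) weight 1/96
  (Y=0, Z=2, U=0, V=3, W=3, X=2) weight 1/96
  (Y=0, Z=2, U=1, V=2, W=2, X=1) weight 1/96
  (Y=0, Z=2, U=1, V=2, W=2, X=2) weight 1/96
  (Y=0, Z=2, U=1, V=3, W=2, X=1) weight 1/96
  (Y=0, Z=2, U=1, V=3, W=2, X=2) weight 1/96
  (Y=1, Z=2, U=0, V=2, W=1, X=1) weight 1/96
  … 23 more
Group by W:
  weight(W=1) = 1/12
  weight(W=2) = 1/12
  weight(W=3) = 1/6
Total weight = 1/12 + 1/12 + 1/6 = 1/3
P(W=1 | obs) = 1/12 / 1/3 = 1/4
P(W=2 | obs) = 1/12 / 1/3 = 1/4
P(W=3 | obs) = 1/6 / 1/3 = 1/2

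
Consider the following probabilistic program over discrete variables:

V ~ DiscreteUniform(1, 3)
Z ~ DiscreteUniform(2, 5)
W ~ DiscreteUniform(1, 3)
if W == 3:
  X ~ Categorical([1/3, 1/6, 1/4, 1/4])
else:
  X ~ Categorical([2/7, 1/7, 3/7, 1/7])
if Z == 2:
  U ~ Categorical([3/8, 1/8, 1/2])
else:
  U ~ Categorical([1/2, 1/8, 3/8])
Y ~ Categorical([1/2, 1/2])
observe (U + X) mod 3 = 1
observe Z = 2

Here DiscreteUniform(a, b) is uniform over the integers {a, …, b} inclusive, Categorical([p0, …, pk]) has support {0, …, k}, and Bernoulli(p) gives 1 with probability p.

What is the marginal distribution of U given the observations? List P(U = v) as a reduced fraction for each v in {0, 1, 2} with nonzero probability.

P(U=0) = 114/607, P(U=1) = 121/607, P(U=2) = 372/607

Enumerate traces; 72 have nonzero weight after conditioning:
  (V=1, Z=2, W=1, X=0, U=1, Y=0) weight 1/2016
  (V=1, Z=2, W=1, X=0, U=1, Y=1) weight 1/2016
  (V=1, Z=2, W=1, X=1, U=0, Y=0) weight 1/1344
  (V=1, Z=2, W=1, X=1, U=0, Y=1) weight 1/1344
  (V=1, Z=2, W=1, X=2, U=2, Y=0) weight 1/336
  (V=1, Z=2, W=1, X=2, U=2, Y=1) weight 1/336
  (V=1, Z=2, W=1, X=3, U=1, Y=0) weight 1/4032
  (V=1, Z=2, W=1, X=3, U=1, Y=1) weight 1/4032
  … 64 more
Group by U:
  weight(U=0) = 19/1344
  weight(U=1) = 121/8064
  weight(U=2) = 31/672
Total weight = 19/1344 + 121/8064 + 31/672 = 607/8064
P(U=0 | obs) = 19/1344 / 607/8064 = 114/607
P(U=1 | obs) = 121/8064 / 607/8064 = 121/607
P(U=2 | obs) = 31/672 / 607/8064 = 372/607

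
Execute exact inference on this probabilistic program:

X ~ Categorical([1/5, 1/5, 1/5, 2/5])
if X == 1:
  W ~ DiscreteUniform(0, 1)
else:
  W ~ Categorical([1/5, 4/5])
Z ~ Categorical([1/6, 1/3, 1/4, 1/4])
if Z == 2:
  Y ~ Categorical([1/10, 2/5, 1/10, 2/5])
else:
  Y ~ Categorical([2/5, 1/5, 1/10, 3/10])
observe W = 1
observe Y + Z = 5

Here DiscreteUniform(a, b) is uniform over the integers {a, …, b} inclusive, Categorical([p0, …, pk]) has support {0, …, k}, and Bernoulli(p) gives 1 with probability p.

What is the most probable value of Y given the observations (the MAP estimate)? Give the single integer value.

Enumerate traces; 8 have nonzero weight after conditioning:
  (X=0, W=1, Z=2, Y=3) weight 2/125
  (X=0, W=1, Z=3, Y=2) weight 1/250
  (X=1, W=1, Z=2, Y=3) weight 1/100
  (X=1, W=1, Z=3, Y=2) weight 1/400
  (X=2, W=1, Z=2, Y=3) weight 2/125
  (X=2, W=1, Z=3, Y=2) weight 1/250
  (X=3, W=1, Z=2, Y=3) weight 4/125
  (X=3, W=1, Z=3, Y=2) weight 1/125
Group by Y:
  weight(Y=2) = 37/2000
  weight(Y=3) = 37/500
Total weight = 37/2000 + 37/500 = 37/400
P(Y=2 | obs) = 37/2000 / 37/400 = 1/5
P(Y=3 | obs) = 37/500 / 37/400 = 4/5
argmax = 3

argmax_v P(Y = v | obs) = 3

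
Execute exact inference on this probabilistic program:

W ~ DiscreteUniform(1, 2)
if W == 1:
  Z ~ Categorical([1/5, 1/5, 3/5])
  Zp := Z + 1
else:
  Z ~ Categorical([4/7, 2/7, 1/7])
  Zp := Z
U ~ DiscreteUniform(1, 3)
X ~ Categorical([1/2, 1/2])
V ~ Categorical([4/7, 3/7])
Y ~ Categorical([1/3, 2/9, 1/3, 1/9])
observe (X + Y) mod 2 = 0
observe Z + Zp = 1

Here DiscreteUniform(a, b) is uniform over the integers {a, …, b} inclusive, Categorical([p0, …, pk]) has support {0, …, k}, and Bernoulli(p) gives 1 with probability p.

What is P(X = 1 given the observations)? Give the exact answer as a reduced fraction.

Enumerate traces; 24 have nonzero weight after conditioning:
  (W=1, Z=0, U=1, X=0, V=0, Y=0) weight 1/315
  (W=1, Z=0, U=1, X=0, V=0, Y=2) weight 1/315
  (W=1, Z=0, U=1, X=0, V=1, Y=0) weight 1/420
  (W=1, Z=0, U=1, X=0, V=1, Y=2) weight 1/420
  (W=1, Z=0, U=1, X=1, V=0, Y=1) weight 2/945
  (W=1, Z=0, U=1, X=1, V=0, Y=3) weight 1/945
  (W=1, Z=0, U=1, X=1, V=1, Y=1) weight 1/630
  (W=1, Z=0, U=1, X=1, V=1, Y=3) weight 1/1260
  … 16 more
Group by X:
  weight(X=0) = 1/30
  weight(X=1) = 1/60
Total weight = 1/30 + 1/60 = 1/20
P(X=0 | obs) = 1/30 / 1/20 = 2/3
P(X=1 | obs) = 1/60 / 1/20 = 1/3

P(X = 1 | obs) = 1/3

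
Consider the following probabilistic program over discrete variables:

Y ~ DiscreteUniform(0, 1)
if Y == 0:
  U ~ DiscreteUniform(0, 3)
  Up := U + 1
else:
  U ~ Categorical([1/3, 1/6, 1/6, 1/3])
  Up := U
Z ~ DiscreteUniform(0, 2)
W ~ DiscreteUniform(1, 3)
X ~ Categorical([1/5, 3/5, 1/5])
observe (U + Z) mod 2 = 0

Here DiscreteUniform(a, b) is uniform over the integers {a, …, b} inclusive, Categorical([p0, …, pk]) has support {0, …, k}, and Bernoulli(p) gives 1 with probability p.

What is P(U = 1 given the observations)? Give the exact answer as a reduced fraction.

Enumerate traces; 108 have nonzero weight after conditioning:
  (Y=0, U=0, Z=0, W=1, X=0) weight 1/360
  (Y=0, U=0, Z=0, W=1, X=1) weight 1/120
  (Y=0, U=0, Z=0, W=1, X=2) weight 1/360
  (Y=0, U=0, Z=0, W=2, X=0) weight 1/360
  (Y=0, U=0, Z=0, W=2, X=1) weight 1/120
  (Y=0, U=0, Z=0, W=2, X=2) weight 1/360
  (Y=0, U=0, Z=0, W=3, X=0) weight 1/360
  (Y=0, U=0, Z=0, W=3, X=1) weight 1/120
  (Y=0, U=1, Z=1, W=1, X=0) weight 1/360
  (Y=0, U=2, Z=0, W=1, X=0) weight 1/360
  … 98 more
Group by U:
  weight(U=0) = 7/36
  weight(U=1) = 5/72
  weight(U=2) = 5/36
  weight(U=3) = 7/72
Total weight = 7/36 + 5/72 + 5/36 + 7/72 = 1/2
P(U=0 | obs) = 7/36 / 1/2 = 7/18
P(U=1 | obs) = 5/72 / 1/2 = 5/36
P(U=2 | obs) = 5/36 / 1/2 = 5/18
P(U=3 | obs) = 7/72 / 1/2 = 7/36

P(U = 1 | obs) = 5/36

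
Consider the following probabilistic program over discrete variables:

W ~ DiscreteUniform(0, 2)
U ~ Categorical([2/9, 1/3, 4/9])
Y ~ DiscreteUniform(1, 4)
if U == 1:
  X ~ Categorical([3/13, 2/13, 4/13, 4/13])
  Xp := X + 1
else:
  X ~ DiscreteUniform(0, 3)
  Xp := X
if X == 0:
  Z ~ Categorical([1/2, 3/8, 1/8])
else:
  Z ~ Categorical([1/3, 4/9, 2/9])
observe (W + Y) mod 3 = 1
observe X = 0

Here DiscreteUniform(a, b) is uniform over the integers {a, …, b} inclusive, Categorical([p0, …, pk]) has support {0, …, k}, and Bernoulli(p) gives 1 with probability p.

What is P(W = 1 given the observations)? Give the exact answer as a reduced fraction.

P(W = 1 | obs) = 1/4

Enumerate traces; 36 have nonzero weight after conditioning:
  (W=0, U=0, Y=1, X=0, Z=0) weight 1/432
  (W=0, U=0, Y=1, X=0, Z=1) weight 1/576
  (W=0, U=0, Y=1, X=0, Z=2) weight 1/1728
  (W=0, U=0, Y=4, X=0, Z=0) weight 1/432
  (W=0, U=0, Y=4, X=0, Z=1) weight 1/576
  (W=0, U=0, Y=4, X=0, Z=2) weight 1/1728
  (W=0, U=1, Y=1, X=0, Z=0) weight 1/312
  (W=0, U=1, Y=1, X=0, Z=1) weight 1/416
  (W=1, U=0, Y=3, X=0, Z=0) weight 1/432
  (W=2, U=0, Y=2, X=0, Z=0) weight 1/432
  … 26 more
Group by W:
  weight(W=0) = 19/468
  weight(W=1) = 19/936
  weight(W=2) = 19/936
Total weight = 19/468 + 19/936 + 19/936 = 19/234
P(W=0 | obs) = 19/468 / 19/234 = 1/2
P(W=1 | obs) = 19/936 / 19/234 = 1/4
P(W=2 | obs) = 19/936 / 19/234 = 1/4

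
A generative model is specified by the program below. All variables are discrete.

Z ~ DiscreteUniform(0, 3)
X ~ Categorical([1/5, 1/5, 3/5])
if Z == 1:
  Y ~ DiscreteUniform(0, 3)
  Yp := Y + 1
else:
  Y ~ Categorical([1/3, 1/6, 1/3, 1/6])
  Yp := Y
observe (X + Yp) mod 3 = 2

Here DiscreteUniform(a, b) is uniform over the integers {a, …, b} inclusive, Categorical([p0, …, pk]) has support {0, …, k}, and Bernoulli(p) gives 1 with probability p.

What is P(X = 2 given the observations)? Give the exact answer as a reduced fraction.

P(X = 2 | obs) = 7/10

Enumerate traces; 16 have nonzero weight after conditioning:
  (Z=0, X=0, Y=2) weight 1/60
  (Z=0, X=1, Y=1) weight 1/120
  (Z=0, X=2, Y=0) weight 1/20
  (Z=0, X=2, Y=3) weight 1/40
  (Z=1, X=0, Y=1) weight 1/80
  (Z=1, X=1, Y=0) weight 1/80
  (Z=1, X=1, Y=3) weight 1/80
  (Z=1, X=2, Y=2) weight 3/80
  … 8 more
Group by X:
  weight(X=0) = 1/16
  weight(X=1) = 1/20
  weight(X=2) = 21/80
Total weight = 1/16 + 1/20 + 21/80 = 3/8
P(X=0 | obs) = 1/16 / 3/8 = 1/6
P(X=1 | obs) = 1/20 / 3/8 = 2/15
P(X=2 | obs) = 21/80 / 3/8 = 7/10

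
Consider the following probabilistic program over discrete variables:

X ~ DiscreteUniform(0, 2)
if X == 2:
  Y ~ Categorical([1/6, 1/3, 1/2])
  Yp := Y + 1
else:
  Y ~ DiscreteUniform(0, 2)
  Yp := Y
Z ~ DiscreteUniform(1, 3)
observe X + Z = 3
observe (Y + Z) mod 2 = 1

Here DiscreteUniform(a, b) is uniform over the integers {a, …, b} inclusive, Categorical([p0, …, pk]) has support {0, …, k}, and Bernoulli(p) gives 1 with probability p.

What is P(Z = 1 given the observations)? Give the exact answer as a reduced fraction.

Enumerate traces; 5 have nonzero weight after conditioning:
  (X=0, Y=0, Z=3) weight 1/27
  (X=0, Y=2, Z=3) weight 1/27
  (X=1, Y=1, Z=2) weight 1/27
  (X=2, Y=0, Z=1) weight 1/54
  (X=2, Y=2, Z=1) weight 1/18
Group by Z:
  weight(Z=1) = 2/27
  weight(Z=2) = 1/27
  weight(Z=3) = 2/27
Total weight = 2/27 + 1/27 + 2/27 = 5/27
P(Z=1 | obs) = 2/27 / 5/27 = 2/5
P(Z=2 | obs) = 1/27 / 5/27 = 1/5
P(Z=3 | obs) = 2/27 / 5/27 = 2/5

P(Z = 1 | obs) = 2/5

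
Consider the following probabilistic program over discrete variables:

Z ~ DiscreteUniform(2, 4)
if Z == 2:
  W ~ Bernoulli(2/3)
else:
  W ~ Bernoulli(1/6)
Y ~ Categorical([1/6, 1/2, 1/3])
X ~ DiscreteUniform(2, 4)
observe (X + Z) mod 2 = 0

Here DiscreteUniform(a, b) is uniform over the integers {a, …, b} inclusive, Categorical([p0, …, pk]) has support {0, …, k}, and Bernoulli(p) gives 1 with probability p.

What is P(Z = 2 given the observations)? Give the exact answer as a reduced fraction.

P(Z = 2 | obs) = 2/5

Enumerate traces; 30 have nonzero weight after conditioning:
  (Z=2, W=0, Y=0, X=2) weight 1/162
  (Z=2, W=0, Y=0, X=4) weight 1/162
  (Z=2, W=0, Y=1, X=2) weight 1/54
  (Z=2, W=0, Y=1, X=4) weight 1/54
  (Z=2, W=0, Y=2, X=2) weight 1/81
  (Z=2, W=0, Y=2, X=4) weight 1/81
  (Z=2, W=1, Y=0, X=2) weight 1/81
  (Z=2, W=1, Y=0, X=4) weight 1/81
  (Z=3, W=0, Y=0, X=3) weight 5/324
  (Z=4, W=0, Y=0, X=2) weight 5/324
  … 20 more
Group by Z:
  weight(Z=2) = 2/9
  weight(Z=3) = 1/9
  weight(Z=4) = 2/9
Total weight = 2/9 + 1/9 + 2/9 = 5/9
P(Z=2 | obs) = 2/9 / 5/9 = 2/5
P(Z=3 | obs) = 1/9 / 5/9 = 1/5
P(Z=4 | obs) = 2/9 / 5/9 = 2/5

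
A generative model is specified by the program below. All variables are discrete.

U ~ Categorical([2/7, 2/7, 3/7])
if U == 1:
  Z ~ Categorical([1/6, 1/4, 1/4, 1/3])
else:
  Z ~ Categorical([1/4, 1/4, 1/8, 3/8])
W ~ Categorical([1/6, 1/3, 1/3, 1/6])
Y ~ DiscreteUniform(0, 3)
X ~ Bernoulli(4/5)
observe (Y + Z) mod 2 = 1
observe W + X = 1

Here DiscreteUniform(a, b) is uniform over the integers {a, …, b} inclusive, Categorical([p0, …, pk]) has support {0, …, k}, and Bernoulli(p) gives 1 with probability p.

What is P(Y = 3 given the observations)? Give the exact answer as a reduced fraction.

Enumerate traces; 48 have nonzero weight after conditioning:
  (U=0, Z=0, W=0, Y=1, X=1) weight 1/420
  (U=0, Z=0, W=0, Y=3, X=1) weight 1/420
  (U=0, Z=0, W=1, Y=1, X=0) weight 1/840
  (U=0, Z=0, W=1, Y=3, X=0) weight 1/840
  (U=0, Z=1, W=0, Y=0, X=1) weight 1/420
  (U=0, Z=1, W=0, Y=2, X=1) weight 1/420
  (U=0, Z=1, W=1, Y=0, X=0) weight 1/840
  (U=0, Z=1, W=1, Y=2, X=0) weight 1/840
  … 40 more
Group by Y:
  weight(Y=0) = 103/3360
  weight(Y=1) = 13/672
  weight(Y=2) = 103/3360
  weight(Y=3) = 13/672
Total weight = 103/3360 + 13/672 + 103/3360 + 13/672 = 1/10
P(Y=0 | obs) = 103/3360 / 1/10 = 103/336
P(Y=1 | obs) = 13/672 / 1/10 = 65/336
P(Y=2 | obs) = 103/3360 / 1/10 = 103/336
P(Y=3 | obs) = 13/672 / 1/10 = 65/336

P(Y = 3 | obs) = 65/336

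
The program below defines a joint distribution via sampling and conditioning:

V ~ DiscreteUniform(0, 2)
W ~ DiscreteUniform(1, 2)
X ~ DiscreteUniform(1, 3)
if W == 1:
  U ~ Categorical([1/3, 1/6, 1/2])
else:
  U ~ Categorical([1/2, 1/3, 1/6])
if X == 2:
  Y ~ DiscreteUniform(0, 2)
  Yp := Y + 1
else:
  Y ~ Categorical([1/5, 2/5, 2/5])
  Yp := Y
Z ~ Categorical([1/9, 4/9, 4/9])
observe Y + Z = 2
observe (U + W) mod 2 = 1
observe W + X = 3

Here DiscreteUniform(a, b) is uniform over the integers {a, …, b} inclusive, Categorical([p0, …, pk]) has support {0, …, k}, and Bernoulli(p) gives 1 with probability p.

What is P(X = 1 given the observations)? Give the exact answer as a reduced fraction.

Enumerate traces; 27 have nonzero weight after conditioning:
  (V=0, W=1, X=2, U=0, Y=0, Z=2) weight 2/729
  (V=0, W=1, X=2, U=0, Y=1, Z=1) weight 2/729
  (V=0, W=1, X=2, U=0, Y=2, Z=0) weight 1/1458
  (V=0, W=1, X=2, U=2, Y=0, Z=2) weight 1/243
  (V=0, W=1, X=2, U=2, Y=1, Z=1) weight 1/243
  (V=0, W=1, X=2, U=2, Y=2, Z=0) weight 1/972
  (V=0, W=2, X=1, U=1, Y=0, Z=2) weight 2/1215
  (V=0, W=2, X=1, U=1, Y=1, Z=1) weight 4/1215
  … 19 more
Group by X:
  weight(X=1) = 7/405
  weight(X=2) = 5/108
Total weight = 7/405 + 5/108 = 103/1620
P(X=1 | obs) = 7/405 / 103/1620 = 28/103
P(X=2 | obs) = 5/108 / 103/1620 = 75/103

P(X = 1 | obs) = 28/103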